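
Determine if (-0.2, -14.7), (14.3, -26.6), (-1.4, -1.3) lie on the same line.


Cross product: (14.3-(-0.2))*((-1.3)-(-14.7)) - ((-26.6)-(-14.7))*((-1.4)-(-0.2))
= 180.02

No, not collinear


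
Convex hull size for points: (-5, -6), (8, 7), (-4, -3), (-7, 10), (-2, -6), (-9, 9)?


Convex hull vertices (CCW): (-9, 9), (-5, -6), (-2, -6), (8, 7), (-7, 10)
Count = 5

5


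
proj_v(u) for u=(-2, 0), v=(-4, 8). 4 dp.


u.v = 8, |v| = sqrt(80) = 8.9443
Scalar projection = u.v / |v| = 8 / sqrt(80) = 0.8944

0.8944


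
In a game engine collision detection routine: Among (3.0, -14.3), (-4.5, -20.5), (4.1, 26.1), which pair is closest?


d(P0,P1) = 9.7309, d(P0,P2) = 40.415, d(P1,P2) = 47.3869
Closest: P0 and P1

Closest pair: (3.0, -14.3) and (-4.5, -20.5), distance = 9.7309


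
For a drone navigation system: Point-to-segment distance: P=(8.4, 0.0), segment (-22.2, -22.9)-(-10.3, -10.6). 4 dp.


Project P onto AB: t = 1 (clamped to [0,1])
Closest point on segment: (-10.3, -10.6)
Distance: 21.4953

21.4953


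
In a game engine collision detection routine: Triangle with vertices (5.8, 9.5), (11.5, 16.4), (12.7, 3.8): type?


Side lengths squared: AB^2=80.1, BC^2=160.2, CA^2=80.1
Sorted: [80.1, 80.1, 160.2]
By sides: Isosceles, By angles: Right

Isosceles, Right


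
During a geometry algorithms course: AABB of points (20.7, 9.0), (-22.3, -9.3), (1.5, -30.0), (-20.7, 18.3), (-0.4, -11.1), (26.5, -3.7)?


x range: [-22.3, 26.5]
y range: [-30, 18.3]
Bounding box: (-22.3,-30) to (26.5,18.3)

(-22.3,-30) to (26.5,18.3)


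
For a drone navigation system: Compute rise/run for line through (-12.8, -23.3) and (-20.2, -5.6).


slope = (y2-y1)/(x2-x1) = ((-5.6)-(-23.3))/((-20.2)-(-12.8)) = 17.7/(-7.4) = -2.3919

-2.3919


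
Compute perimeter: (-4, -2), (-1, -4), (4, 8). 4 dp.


Sides: (-4, -2)->(-1, -4): sqrt(13) = 3.605551, (-1, -4)->(4, 8): sqrt(169) = 13, (4, 8)->(-4, -2): sqrt(164) = 12.806248
Sum = 29.411799
Perimeter = 29.4118

29.4118


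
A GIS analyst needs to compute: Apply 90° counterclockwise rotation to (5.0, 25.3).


90° CCW: (x,y) -> (-y, x)
(5,25.3) -> (-25.3, 5)

(-25.3, 5)


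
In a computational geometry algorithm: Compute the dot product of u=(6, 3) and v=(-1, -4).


u . v = u_x*v_x + u_y*v_y = 6*(-1) + 3*(-4)
= (-6) + (-12) = -18

-18


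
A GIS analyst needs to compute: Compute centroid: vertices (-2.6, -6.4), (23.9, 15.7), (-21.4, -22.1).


Centroid = ((x_A+x_B+x_C)/3, (y_A+y_B+y_C)/3)
= (((-2.6)+23.9+(-21.4))/3, ((-6.4)+15.7+(-22.1))/3)
= (-0.0333, -4.2667)

(-0.0333, -4.2667)


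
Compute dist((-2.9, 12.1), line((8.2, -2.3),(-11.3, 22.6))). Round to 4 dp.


|cross product| = 4.41
|line direction| = sqrt(1000.26) = 31.6269
Distance = 4.41/sqrt(1000.26) = 0.1394

0.1394


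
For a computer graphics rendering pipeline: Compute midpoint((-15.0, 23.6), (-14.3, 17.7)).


M = (((-15)+(-14.3))/2, (23.6+17.7)/2)
= (-14.65, 20.65)

(-14.65, 20.65)


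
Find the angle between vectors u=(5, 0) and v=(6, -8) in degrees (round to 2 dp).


u.v = 30, |u| = sqrt(25) = 5, |v| = sqrt(100) = 10
cos(theta) = u.v/(|u||v|) = 30/sqrt(2500) = 0.6
theta = acos(0.6) = 53.13 degrees

53.13 degrees


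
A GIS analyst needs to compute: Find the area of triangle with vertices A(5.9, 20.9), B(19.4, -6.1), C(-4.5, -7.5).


Area = |x_A(y_B-y_C) + x_B(y_C-y_A) + x_C(y_A-y_B)|/2
= |8.26 + (-550.96) + (-121.5)|/2
= 664.2/2 = 332.1

332.1


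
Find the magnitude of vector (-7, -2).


|u| = sqrt((-7)^2 + (-2)^2) = sqrt(53) = 7.2801

7.2801


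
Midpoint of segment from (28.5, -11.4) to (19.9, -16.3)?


M = ((28.5+19.9)/2, ((-11.4)+(-16.3))/2)
= (24.2, -13.85)

(24.2, -13.85)


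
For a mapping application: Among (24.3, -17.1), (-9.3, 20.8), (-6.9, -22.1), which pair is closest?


d(P0,P1) = 50.6495, d(P0,P2) = 31.5981, d(P1,P2) = 42.9671
Closest: P0 and P2

Closest pair: (24.3, -17.1) and (-6.9, -22.1), distance = 31.5981


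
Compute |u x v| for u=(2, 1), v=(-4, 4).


|u x v| = |2*4 - 1*(-4)|
= |8 - (-4)| = 12

12


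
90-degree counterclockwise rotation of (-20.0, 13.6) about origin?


90° CCW: (x,y) -> (-y, x)
(-20,13.6) -> (-13.6, -20)

(-13.6, -20)


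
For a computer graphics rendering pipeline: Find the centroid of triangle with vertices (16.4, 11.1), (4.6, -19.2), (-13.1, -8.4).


Centroid = ((x_A+x_B+x_C)/3, (y_A+y_B+y_C)/3)
= ((16.4+4.6+(-13.1))/3, (11.1+(-19.2)+(-8.4))/3)
= (2.6333, -5.5)

(2.6333, -5.5)


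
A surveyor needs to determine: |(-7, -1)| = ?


|u| = sqrt((-7)^2 + (-1)^2) = sqrt(50) = 7.0711

7.0711


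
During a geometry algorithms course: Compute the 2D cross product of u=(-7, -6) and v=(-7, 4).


u x v = u_x*v_y - u_y*v_x = (-7)*4 - (-6)*(-7)
= (-28) - 42 = -70

-70


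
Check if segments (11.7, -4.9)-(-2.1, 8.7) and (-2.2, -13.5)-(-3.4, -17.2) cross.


Cross products: d1=41.11, d2=-26.27, d3=307.72, d4=375.1
d1*d2 < 0 and d3*d4 < 0? no

No, they don't intersect


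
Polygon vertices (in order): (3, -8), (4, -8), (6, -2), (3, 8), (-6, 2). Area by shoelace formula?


Shoelace sum: (3*(-8) - 4*(-8)) + (4*(-2) - 6*(-8)) + (6*8 - 3*(-2)) + (3*2 - (-6)*8) + ((-6)*(-8) - 3*2)
= 198
Area = |198|/2 = 99

99


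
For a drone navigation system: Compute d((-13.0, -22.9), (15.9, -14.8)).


dx=28.9, dy=8.1
d^2 = 28.9^2 + 8.1^2 = 900.82
d = sqrt(900.82) = 30.0137

30.0137


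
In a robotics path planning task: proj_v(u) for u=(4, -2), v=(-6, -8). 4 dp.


u.v = -8, |v| = sqrt(100) = 10
Scalar projection = u.v / |v| = -8 / sqrt(100) = -0.8

-0.8


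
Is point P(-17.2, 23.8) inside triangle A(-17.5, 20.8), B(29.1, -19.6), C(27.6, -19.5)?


Cross products: AB x AP = 151.92, BC x BP = -60.47, CA x CP = -147.39
All same sign? no

No, outside


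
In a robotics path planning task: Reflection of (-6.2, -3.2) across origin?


Reflection over origin: (x,y) -> (-x,-y)
(-6.2, -3.2) -> (6.2, 3.2)

(6.2, 3.2)


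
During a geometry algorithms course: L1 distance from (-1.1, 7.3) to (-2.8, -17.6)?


|(-1.1)-(-2.8)| + |7.3-(-17.6)| = 1.7 + 24.9 = 26.6

26.6


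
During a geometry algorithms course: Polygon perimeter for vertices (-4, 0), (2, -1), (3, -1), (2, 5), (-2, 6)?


Sides: (-4, 0)->(2, -1): sqrt(37) = 6.082763, (2, -1)->(3, -1): sqrt(1) = 1, (3, -1)->(2, 5): sqrt(37) = 6.082763, (2, 5)->(-2, 6): sqrt(17) = 4.123106, (-2, 6)->(-4, 0): sqrt(40) = 6.324555
Sum = 23.613187
Perimeter = 23.6132

23.6132


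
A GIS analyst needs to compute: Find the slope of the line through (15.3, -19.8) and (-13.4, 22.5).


slope = (y2-y1)/(x2-x1) = (22.5-(-19.8))/((-13.4)-15.3) = 42.3/(-28.7) = -1.4739

-1.4739


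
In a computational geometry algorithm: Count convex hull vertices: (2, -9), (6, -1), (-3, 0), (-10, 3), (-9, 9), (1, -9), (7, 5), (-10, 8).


Convex hull vertices (CCW): (-10, 3), (1, -9), (2, -9), (6, -1), (7, 5), (-9, 9), (-10, 8)
Count = 7

7


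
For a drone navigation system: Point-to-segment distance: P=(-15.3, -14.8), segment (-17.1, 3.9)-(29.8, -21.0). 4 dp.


Project P onto AB: t = 0.1951 (clamped to [0,1])
Closest point on segment: (-7.9508, -0.9575)
Distance: 15.6725

15.6725


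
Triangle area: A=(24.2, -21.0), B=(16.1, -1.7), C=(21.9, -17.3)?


Area = |x_A(y_B-y_C) + x_B(y_C-y_A) + x_C(y_A-y_B)|/2
= |377.52 + 59.57 + (-422.67)|/2
= 14.42/2 = 7.21

7.21


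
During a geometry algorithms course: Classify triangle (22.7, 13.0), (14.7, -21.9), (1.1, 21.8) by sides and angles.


Side lengths squared: AB^2=1282.01, BC^2=2094.65, CA^2=544
Sorted: [544, 1282.01, 2094.65]
By sides: Scalene, By angles: Obtuse

Scalene, Obtuse


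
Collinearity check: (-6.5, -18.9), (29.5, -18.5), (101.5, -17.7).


Cross product: (29.5-(-6.5))*((-17.7)-(-18.9)) - ((-18.5)-(-18.9))*(101.5-(-6.5))
= 0

Yes, collinear


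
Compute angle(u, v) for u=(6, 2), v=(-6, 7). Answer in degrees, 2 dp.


u.v = -22, |u| = sqrt(40) = 6.3246, |v| = sqrt(85) = 9.2195
cos(theta) = u.v/(|u||v|) = -22/sqrt(3400) = -0.377297
theta = acos(-0.377297) = 112.17 degrees

112.17 degrees


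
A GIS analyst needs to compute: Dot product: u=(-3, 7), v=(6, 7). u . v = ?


u . v = u_x*v_x + u_y*v_y = (-3)*6 + 7*7
= (-18) + 49 = 31

31


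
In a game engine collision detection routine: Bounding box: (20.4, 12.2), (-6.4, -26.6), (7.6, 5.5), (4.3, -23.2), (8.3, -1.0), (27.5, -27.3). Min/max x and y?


x range: [-6.4, 27.5]
y range: [-27.3, 12.2]
Bounding box: (-6.4,-27.3) to (27.5,12.2)

(-6.4,-27.3) to (27.5,12.2)


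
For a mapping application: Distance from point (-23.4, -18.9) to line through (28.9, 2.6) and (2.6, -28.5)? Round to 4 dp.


|cross product| = 1061.08
|line direction| = sqrt(1658.9) = 40.7296
Distance = 1061.08/sqrt(1658.9) = 26.0518

26.0518


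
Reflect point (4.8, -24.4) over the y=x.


Reflection over y=x: (x,y) -> (y,x)
(4.8, -24.4) -> (-24.4, 4.8)

(-24.4, 4.8)


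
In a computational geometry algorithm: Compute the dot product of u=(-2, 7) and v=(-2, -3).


u . v = u_x*v_x + u_y*v_y = (-2)*(-2) + 7*(-3)
= 4 + (-21) = -17

-17


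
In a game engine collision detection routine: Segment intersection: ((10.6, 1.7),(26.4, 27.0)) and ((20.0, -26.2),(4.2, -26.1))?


Cross products: d1=-439.88, d2=-841.2, d3=-678.64, d4=-277.32
d1*d2 < 0 and d3*d4 < 0? no

No, they don't intersect


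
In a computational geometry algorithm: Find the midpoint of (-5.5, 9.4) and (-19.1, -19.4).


M = (((-5.5)+(-19.1))/2, (9.4+(-19.4))/2)
= (-12.3, -5)

(-12.3, -5)


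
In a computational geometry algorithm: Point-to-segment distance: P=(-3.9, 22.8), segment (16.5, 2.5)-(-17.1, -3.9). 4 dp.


Project P onto AB: t = 0.4748 (clamped to [0,1])
Closest point on segment: (0.5455, -0.5389)
Distance: 23.7586

23.7586


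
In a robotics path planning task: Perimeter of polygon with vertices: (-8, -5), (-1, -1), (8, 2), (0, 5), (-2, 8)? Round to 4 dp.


Sides: (-8, -5)->(-1, -1): sqrt(65) = 8.062258, (-1, -1)->(8, 2): sqrt(90) = 9.486833, (8, 2)->(0, 5): sqrt(73) = 8.544004, (0, 5)->(-2, 8): sqrt(13) = 3.605551, (-2, 8)->(-8, -5): sqrt(205) = 14.317821
Sum = 44.016467
Perimeter = 44.0165

44.0165


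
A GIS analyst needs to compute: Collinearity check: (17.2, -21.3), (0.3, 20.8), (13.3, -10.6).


Cross product: (0.3-17.2)*((-10.6)-(-21.3)) - (20.8-(-21.3))*(13.3-17.2)
= -16.64

No, not collinear


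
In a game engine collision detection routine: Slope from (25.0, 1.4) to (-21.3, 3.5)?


slope = (y2-y1)/(x2-x1) = (3.5-1.4)/((-21.3)-25) = 2.1/(-46.3) = -0.0454

-0.0454


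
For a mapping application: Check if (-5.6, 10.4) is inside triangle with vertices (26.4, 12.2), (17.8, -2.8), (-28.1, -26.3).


Cross products: AB x AP = -464.52, BC x BP = -1155.78, CA x CP = 1133.9
All same sign? no

No, outside


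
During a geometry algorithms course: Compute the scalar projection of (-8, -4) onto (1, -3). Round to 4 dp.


u.v = 4, |v| = sqrt(10) = 3.1623
Scalar projection = u.v / |v| = 4 / sqrt(10) = 1.2649

1.2649


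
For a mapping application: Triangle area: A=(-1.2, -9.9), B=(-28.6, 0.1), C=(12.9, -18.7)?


Area = |x_A(y_B-y_C) + x_B(y_C-y_A) + x_C(y_A-y_B)|/2
= |(-22.56) + 251.68 + (-129)|/2
= 100.12/2 = 50.06

50.06


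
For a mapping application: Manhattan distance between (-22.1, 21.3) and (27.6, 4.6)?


|(-22.1)-27.6| + |21.3-4.6| = 49.7 + 16.7 = 66.4

66.4


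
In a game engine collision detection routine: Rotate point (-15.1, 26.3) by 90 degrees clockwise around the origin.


90° CW: (x,y) -> (y, -x)
(-15.1,26.3) -> (26.3, 15.1)

(26.3, 15.1)


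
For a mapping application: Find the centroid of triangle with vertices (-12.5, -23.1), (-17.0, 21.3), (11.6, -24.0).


Centroid = ((x_A+x_B+x_C)/3, (y_A+y_B+y_C)/3)
= (((-12.5)+(-17)+11.6)/3, ((-23.1)+21.3+(-24))/3)
= (-5.9667, -8.6)

(-5.9667, -8.6)


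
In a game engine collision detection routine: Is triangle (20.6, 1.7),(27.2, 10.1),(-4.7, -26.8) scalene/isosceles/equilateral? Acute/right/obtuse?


Side lengths squared: AB^2=114.12, BC^2=2379.22, CA^2=1452.34
Sorted: [114.12, 1452.34, 2379.22]
By sides: Scalene, By angles: Obtuse

Scalene, Obtuse


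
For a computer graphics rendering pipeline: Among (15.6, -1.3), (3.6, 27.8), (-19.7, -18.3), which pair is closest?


d(P0,P1) = 31.4771, d(P0,P2) = 39.1802, d(P1,P2) = 51.6537
Closest: P0 and P1

Closest pair: (15.6, -1.3) and (3.6, 27.8), distance = 31.4771


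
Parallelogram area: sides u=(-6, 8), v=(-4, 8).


|u x v| = |(-6)*8 - 8*(-4)|
= |(-48) - (-32)| = 16

16


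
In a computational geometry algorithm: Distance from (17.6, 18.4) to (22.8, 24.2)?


dx=5.2, dy=5.8
d^2 = 5.2^2 + 5.8^2 = 60.68
d = sqrt(60.68) = 7.7897

7.7897


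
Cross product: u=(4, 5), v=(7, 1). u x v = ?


u x v = u_x*v_y - u_y*v_x = 4*1 - 5*7
= 4 - 35 = -31

-31


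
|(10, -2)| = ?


|u| = sqrt(10^2 + (-2)^2) = sqrt(104) = 10.198

10.198


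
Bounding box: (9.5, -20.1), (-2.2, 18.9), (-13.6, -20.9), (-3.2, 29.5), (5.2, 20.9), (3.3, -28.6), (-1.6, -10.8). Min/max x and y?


x range: [-13.6, 9.5]
y range: [-28.6, 29.5]
Bounding box: (-13.6,-28.6) to (9.5,29.5)

(-13.6,-28.6) to (9.5,29.5)


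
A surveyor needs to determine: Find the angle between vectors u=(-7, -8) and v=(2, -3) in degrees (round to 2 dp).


u.v = 10, |u| = sqrt(113) = 10.6301, |v| = sqrt(13) = 3.6056
cos(theta) = u.v/(|u||v|) = 10/sqrt(1469) = 0.260909
theta = acos(0.260909) = 74.88 degrees

74.88 degrees


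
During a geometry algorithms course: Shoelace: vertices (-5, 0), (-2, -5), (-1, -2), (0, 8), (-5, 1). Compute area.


Shoelace sum: ((-5)*(-5) - (-2)*0) + ((-2)*(-2) - (-1)*(-5)) + ((-1)*8 - 0*(-2)) + (0*1 - (-5)*8) + ((-5)*0 - (-5)*1)
= 61
Area = |61|/2 = 30.5

30.5


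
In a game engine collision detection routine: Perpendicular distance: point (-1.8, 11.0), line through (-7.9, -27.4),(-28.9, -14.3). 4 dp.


|cross product| = 886.31
|line direction| = sqrt(612.61) = 24.751
Distance = 886.31/sqrt(612.61) = 35.8091

35.8091


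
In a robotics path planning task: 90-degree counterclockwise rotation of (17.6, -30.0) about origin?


90° CCW: (x,y) -> (-y, x)
(17.6,-30) -> (30, 17.6)

(30, 17.6)


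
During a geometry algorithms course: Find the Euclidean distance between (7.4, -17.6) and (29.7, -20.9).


dx=22.3, dy=-3.3
d^2 = 22.3^2 + (-3.3)^2 = 508.18
d = sqrt(508.18) = 22.5428

22.5428


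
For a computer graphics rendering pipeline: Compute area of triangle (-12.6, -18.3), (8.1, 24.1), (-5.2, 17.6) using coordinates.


Area = |x_A(y_B-y_C) + x_B(y_C-y_A) + x_C(y_A-y_B)|/2
= |(-81.9) + 290.79 + 220.48|/2
= 429.37/2 = 214.685

214.685


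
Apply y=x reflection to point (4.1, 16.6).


Reflection over y=x: (x,y) -> (y,x)
(4.1, 16.6) -> (16.6, 4.1)

(16.6, 4.1)


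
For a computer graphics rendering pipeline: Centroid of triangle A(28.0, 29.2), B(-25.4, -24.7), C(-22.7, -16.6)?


Centroid = ((x_A+x_B+x_C)/3, (y_A+y_B+y_C)/3)
= ((28+(-25.4)+(-22.7))/3, (29.2+(-24.7)+(-16.6))/3)
= (-6.7, -4.0333)

(-6.7, -4.0333)


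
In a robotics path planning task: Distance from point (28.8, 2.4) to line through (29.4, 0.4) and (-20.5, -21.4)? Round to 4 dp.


|cross product| = 112.88
|line direction| = sqrt(2965.25) = 54.4541
Distance = 112.88/sqrt(2965.25) = 2.0729

2.0729


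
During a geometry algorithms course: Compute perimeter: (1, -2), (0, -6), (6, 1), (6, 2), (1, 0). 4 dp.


Sides: (1, -2)->(0, -6): sqrt(17) = 4.123106, (0, -6)->(6, 1): sqrt(85) = 9.219544, (6, 1)->(6, 2): sqrt(1) = 1, (6, 2)->(1, 0): sqrt(29) = 5.385165, (1, 0)->(1, -2): sqrt(4) = 2
Sum = 21.727815
Perimeter = 21.7278

21.7278


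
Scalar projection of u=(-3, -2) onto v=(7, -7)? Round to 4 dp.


u.v = -7, |v| = sqrt(98) = 9.8995
Scalar projection = u.v / |v| = -7 / sqrt(98) = -0.7071

-0.7071


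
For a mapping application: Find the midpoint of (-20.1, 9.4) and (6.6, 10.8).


M = (((-20.1)+6.6)/2, (9.4+10.8)/2)
= (-6.75, 10.1)

(-6.75, 10.1)


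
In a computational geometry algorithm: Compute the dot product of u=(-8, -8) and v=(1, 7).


u . v = u_x*v_x + u_y*v_y = (-8)*1 + (-8)*7
= (-8) + (-56) = -64

-64


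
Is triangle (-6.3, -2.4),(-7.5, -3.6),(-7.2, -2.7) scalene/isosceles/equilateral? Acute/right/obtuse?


Side lengths squared: AB^2=2.88, BC^2=0.9, CA^2=0.9
Sorted: [0.9, 0.9, 2.88]
By sides: Isosceles, By angles: Obtuse

Isosceles, Obtuse


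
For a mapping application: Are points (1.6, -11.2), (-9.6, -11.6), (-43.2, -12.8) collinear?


Cross product: ((-9.6)-1.6)*((-12.8)-(-11.2)) - ((-11.6)-(-11.2))*((-43.2)-1.6)
= 0

Yes, collinear


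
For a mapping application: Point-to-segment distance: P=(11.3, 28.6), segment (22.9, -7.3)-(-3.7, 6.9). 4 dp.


Project P onto AB: t = 0.9001 (clamped to [0,1])
Closest point on segment: (-1.0418, 5.4809)
Distance: 26.2071

26.2071


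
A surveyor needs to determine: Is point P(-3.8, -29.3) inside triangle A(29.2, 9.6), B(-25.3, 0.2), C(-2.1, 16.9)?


Cross products: AB x AP = 1809.85, BC x BP = -1043.45, CA x CP = -1458.47
All same sign? no

No, outside


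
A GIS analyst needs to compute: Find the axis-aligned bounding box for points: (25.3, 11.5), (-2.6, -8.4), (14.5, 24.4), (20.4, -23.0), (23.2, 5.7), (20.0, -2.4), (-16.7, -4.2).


x range: [-16.7, 25.3]
y range: [-23, 24.4]
Bounding box: (-16.7,-23) to (25.3,24.4)

(-16.7,-23) to (25.3,24.4)


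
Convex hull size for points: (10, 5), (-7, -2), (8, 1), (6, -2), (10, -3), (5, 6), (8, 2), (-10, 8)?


Convex hull vertices (CCW): (-10, 8), (-7, -2), (10, -3), (10, 5), (5, 6)
Count = 5

5


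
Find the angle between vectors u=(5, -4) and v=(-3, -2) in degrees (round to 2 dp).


u.v = -7, |u| = sqrt(41) = 6.4031, |v| = sqrt(13) = 3.6056
cos(theta) = u.v/(|u||v|) = -7/sqrt(533) = -0.303204
theta = acos(-0.303204) = 107.65 degrees

107.65 degrees


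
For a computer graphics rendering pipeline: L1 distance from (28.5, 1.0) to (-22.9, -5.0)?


|28.5-(-22.9)| + |1-(-5)| = 51.4 + 6 = 57.4

57.4


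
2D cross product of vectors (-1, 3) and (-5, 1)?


u x v = u_x*v_y - u_y*v_x = (-1)*1 - 3*(-5)
= (-1) - (-15) = 14

14


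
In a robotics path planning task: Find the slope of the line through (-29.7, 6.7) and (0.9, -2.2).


slope = (y2-y1)/(x2-x1) = ((-2.2)-6.7)/(0.9-(-29.7)) = (-8.9)/30.6 = -0.2908

-0.2908


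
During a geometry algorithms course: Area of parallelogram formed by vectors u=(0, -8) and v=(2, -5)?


|u x v| = |0*(-5) - (-8)*2|
= |0 - (-16)| = 16

16


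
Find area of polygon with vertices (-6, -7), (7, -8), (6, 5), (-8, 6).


Shoelace sum: ((-6)*(-8) - 7*(-7)) + (7*5 - 6*(-8)) + (6*6 - (-8)*5) + ((-8)*(-7) - (-6)*6)
= 348
Area = |348|/2 = 174

174


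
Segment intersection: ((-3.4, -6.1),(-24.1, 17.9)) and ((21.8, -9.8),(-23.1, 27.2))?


Cross products: d1=766.27, d2=454.57, d3=-528.21, d4=-216.51
d1*d2 < 0 and d3*d4 < 0? no

No, they don't intersect


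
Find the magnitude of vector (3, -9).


|u| = sqrt(3^2 + (-9)^2) = sqrt(90) = 9.4868

9.4868


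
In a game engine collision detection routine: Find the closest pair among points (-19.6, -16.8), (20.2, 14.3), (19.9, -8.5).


d(P0,P1) = 50.5099, d(P0,P2) = 40.3626, d(P1,P2) = 22.802
Closest: P1 and P2

Closest pair: (20.2, 14.3) and (19.9, -8.5), distance = 22.802


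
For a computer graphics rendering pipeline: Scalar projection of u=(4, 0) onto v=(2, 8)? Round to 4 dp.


u.v = 8, |v| = sqrt(68) = 8.2462
Scalar projection = u.v / |v| = 8 / sqrt(68) = 0.9701

0.9701


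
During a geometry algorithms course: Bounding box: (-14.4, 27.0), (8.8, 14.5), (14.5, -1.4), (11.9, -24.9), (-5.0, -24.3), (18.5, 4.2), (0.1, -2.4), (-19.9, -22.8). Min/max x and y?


x range: [-19.9, 18.5]
y range: [-24.9, 27]
Bounding box: (-19.9,-24.9) to (18.5,27)

(-19.9,-24.9) to (18.5,27)


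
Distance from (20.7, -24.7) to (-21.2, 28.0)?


dx=-41.9, dy=52.7
d^2 = (-41.9)^2 + 52.7^2 = 4532.9
d = sqrt(4532.9) = 67.3268

67.3268


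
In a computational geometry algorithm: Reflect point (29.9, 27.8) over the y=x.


Reflection over y=x: (x,y) -> (y,x)
(29.9, 27.8) -> (27.8, 29.9)

(27.8, 29.9)


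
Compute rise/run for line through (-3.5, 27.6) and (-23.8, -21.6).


slope = (y2-y1)/(x2-x1) = ((-21.6)-27.6)/((-23.8)-(-3.5)) = (-49.2)/(-20.3) = 2.4236

2.4236


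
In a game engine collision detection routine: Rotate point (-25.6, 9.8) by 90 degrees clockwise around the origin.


90° CW: (x,y) -> (y, -x)
(-25.6,9.8) -> (9.8, 25.6)

(9.8, 25.6)


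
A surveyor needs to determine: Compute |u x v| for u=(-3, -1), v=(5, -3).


|u x v| = |(-3)*(-3) - (-1)*5|
= |9 - (-5)| = 14

14


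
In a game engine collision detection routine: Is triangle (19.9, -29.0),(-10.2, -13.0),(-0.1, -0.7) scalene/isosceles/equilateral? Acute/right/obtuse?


Side lengths squared: AB^2=1162.01, BC^2=253.3, CA^2=1200.89
Sorted: [253.3, 1162.01, 1200.89]
By sides: Scalene, By angles: Acute

Scalene, Acute


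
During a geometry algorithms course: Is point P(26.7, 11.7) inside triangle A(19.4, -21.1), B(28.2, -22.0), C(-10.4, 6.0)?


Cross products: AB x AP = 295.21, BC x BP = -1258.82, CA x CP = 1175.27
All same sign? no

No, outside


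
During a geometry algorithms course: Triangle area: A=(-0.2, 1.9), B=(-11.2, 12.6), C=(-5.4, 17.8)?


Area = |x_A(y_B-y_C) + x_B(y_C-y_A) + x_C(y_A-y_B)|/2
= |1.04 + (-178.08) + 57.78|/2
= 119.26/2 = 59.63

59.63


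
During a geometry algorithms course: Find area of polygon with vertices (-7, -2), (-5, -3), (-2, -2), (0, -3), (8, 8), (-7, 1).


Shoelace sum: ((-7)*(-3) - (-5)*(-2)) + ((-5)*(-2) - (-2)*(-3)) + ((-2)*(-3) - 0*(-2)) + (0*8 - 8*(-3)) + (8*1 - (-7)*8) + ((-7)*(-2) - (-7)*1)
= 130
Area = |130|/2 = 65

65


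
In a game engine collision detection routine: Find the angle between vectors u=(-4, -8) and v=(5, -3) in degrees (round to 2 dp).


u.v = 4, |u| = sqrt(80) = 8.9443, |v| = sqrt(34) = 5.831
cos(theta) = u.v/(|u||v|) = 4/sqrt(2720) = 0.076696
theta = acos(0.076696) = 85.6 degrees

85.6 degrees


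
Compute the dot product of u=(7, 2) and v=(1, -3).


u . v = u_x*v_x + u_y*v_y = 7*1 + 2*(-3)
= 7 + (-6) = 1

1


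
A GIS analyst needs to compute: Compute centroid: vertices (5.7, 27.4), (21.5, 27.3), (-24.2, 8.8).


Centroid = ((x_A+x_B+x_C)/3, (y_A+y_B+y_C)/3)
= ((5.7+21.5+(-24.2))/3, (27.4+27.3+8.8)/3)
= (1, 21.1667)

(1, 21.1667)


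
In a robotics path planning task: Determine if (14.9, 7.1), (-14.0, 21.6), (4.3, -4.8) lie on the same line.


Cross product: ((-14)-14.9)*((-4.8)-7.1) - (21.6-7.1)*(4.3-14.9)
= 497.61

No, not collinear


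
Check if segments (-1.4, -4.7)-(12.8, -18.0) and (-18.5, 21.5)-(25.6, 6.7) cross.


Cross products: d1=-902.34, d2=-1278.71, d3=144.61, d4=520.98
d1*d2 < 0 and d3*d4 < 0? no

No, they don't intersect


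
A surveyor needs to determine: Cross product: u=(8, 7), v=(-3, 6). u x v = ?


u x v = u_x*v_y - u_y*v_x = 8*6 - 7*(-3)
= 48 - (-21) = 69

69


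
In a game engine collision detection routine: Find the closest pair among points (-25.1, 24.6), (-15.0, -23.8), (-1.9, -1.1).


d(P0,P1) = 49.4426, d(P0,P2) = 34.6227, d(P1,P2) = 26.2088
Closest: P1 and P2

Closest pair: (-15.0, -23.8) and (-1.9, -1.1), distance = 26.2088


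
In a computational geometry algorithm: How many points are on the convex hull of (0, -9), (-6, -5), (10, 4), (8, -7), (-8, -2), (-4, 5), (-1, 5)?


Convex hull vertices (CCW): (-8, -2), (-6, -5), (0, -9), (8, -7), (10, 4), (-1, 5), (-4, 5)
Count = 7

7


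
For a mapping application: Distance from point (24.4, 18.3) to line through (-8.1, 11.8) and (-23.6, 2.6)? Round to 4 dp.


|cross product| = 198.25
|line direction| = sqrt(324.89) = 18.0247
Distance = 198.25/sqrt(324.89) = 10.9988

10.9988


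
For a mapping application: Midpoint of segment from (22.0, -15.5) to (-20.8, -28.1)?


M = ((22+(-20.8))/2, ((-15.5)+(-28.1))/2)
= (0.6, -21.8)

(0.6, -21.8)


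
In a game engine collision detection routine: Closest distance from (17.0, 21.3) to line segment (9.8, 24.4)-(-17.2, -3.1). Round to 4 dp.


Project P onto AB: t = 0 (clamped to [0,1])
Closest point on segment: (9.8, 24.4)
Distance: 7.839

7.839


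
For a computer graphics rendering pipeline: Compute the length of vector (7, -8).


|u| = sqrt(7^2 + (-8)^2) = sqrt(113) = 10.6301

10.6301


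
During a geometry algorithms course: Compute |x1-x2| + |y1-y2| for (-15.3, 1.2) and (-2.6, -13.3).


|(-15.3)-(-2.6)| + |1.2-(-13.3)| = 12.7 + 14.5 = 27.2

27.2


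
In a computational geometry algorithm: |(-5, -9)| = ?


|u| = sqrt((-5)^2 + (-9)^2) = sqrt(106) = 10.2956

10.2956


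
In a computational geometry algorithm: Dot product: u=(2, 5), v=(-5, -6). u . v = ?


u . v = u_x*v_x + u_y*v_y = 2*(-5) + 5*(-6)
= (-10) + (-30) = -40

-40


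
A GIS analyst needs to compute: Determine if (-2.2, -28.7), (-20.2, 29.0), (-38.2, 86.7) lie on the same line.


Cross product: ((-20.2)-(-2.2))*(86.7-(-28.7)) - (29-(-28.7))*((-38.2)-(-2.2))
= 0

Yes, collinear


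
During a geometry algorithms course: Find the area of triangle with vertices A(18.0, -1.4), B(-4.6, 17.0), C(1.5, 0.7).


Area = |x_A(y_B-y_C) + x_B(y_C-y_A) + x_C(y_A-y_B)|/2
= |293.4 + (-9.66) + (-27.6)|/2
= 256.14/2 = 128.07

128.07


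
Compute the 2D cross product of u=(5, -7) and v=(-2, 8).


u x v = u_x*v_y - u_y*v_x = 5*8 - (-7)*(-2)
= 40 - 14 = 26

26


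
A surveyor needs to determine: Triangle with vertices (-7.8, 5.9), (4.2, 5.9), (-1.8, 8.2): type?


Side lengths squared: AB^2=144, BC^2=41.29, CA^2=41.29
Sorted: [41.29, 41.29, 144]
By sides: Isosceles, By angles: Obtuse

Isosceles, Obtuse


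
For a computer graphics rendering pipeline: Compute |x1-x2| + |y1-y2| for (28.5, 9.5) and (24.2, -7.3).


|28.5-24.2| + |9.5-(-7.3)| = 4.3 + 16.8 = 21.1

21.1


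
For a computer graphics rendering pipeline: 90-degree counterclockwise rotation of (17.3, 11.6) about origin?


90° CCW: (x,y) -> (-y, x)
(17.3,11.6) -> (-11.6, 17.3)

(-11.6, 17.3)


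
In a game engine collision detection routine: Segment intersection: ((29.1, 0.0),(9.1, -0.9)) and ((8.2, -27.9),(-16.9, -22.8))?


Cross products: d1=-806.88, d2=-682.29, d3=539.19, d4=414.6
d1*d2 < 0 and d3*d4 < 0? no

No, they don't intersect


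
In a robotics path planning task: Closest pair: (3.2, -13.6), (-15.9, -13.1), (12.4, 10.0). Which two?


d(P0,P1) = 19.1065, d(P0,P2) = 25.3298, d(P1,P2) = 36.5308
Closest: P0 and P1

Closest pair: (3.2, -13.6) and (-15.9, -13.1), distance = 19.1065


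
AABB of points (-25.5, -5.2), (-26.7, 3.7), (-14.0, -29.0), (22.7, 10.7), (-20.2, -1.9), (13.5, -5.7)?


x range: [-26.7, 22.7]
y range: [-29, 10.7]
Bounding box: (-26.7,-29) to (22.7,10.7)

(-26.7,-29) to (22.7,10.7)


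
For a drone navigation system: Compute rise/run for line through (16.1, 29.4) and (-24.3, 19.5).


slope = (y2-y1)/(x2-x1) = (19.5-29.4)/((-24.3)-16.1) = (-9.9)/(-40.4) = 0.245

0.245


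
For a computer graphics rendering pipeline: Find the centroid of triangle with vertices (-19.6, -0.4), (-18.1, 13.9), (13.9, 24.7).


Centroid = ((x_A+x_B+x_C)/3, (y_A+y_B+y_C)/3)
= (((-19.6)+(-18.1)+13.9)/3, ((-0.4)+13.9+24.7)/3)
= (-7.9333, 12.7333)

(-7.9333, 12.7333)


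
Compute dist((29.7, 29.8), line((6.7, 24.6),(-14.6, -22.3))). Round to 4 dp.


|cross product| = 967.94
|line direction| = sqrt(2653.3) = 51.5102
Distance = 967.94/sqrt(2653.3) = 18.7912

18.7912


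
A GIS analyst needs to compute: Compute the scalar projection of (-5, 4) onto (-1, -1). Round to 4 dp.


u.v = 1, |v| = sqrt(2) = 1.4142
Scalar projection = u.v / |v| = 1 / sqrt(2) = 0.7071

0.7071


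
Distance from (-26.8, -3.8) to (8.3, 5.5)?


dx=35.1, dy=9.3
d^2 = 35.1^2 + 9.3^2 = 1318.5
d = sqrt(1318.5) = 36.3112

36.3112


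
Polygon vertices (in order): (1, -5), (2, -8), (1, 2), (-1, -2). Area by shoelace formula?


Shoelace sum: (1*(-8) - 2*(-5)) + (2*2 - 1*(-8)) + (1*(-2) - (-1)*2) + ((-1)*(-5) - 1*(-2))
= 21
Area = |21|/2 = 10.5

10.5


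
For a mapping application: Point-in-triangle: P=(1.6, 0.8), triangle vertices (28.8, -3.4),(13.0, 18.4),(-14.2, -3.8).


Cross products: AB x AP = 526.6, BC x BP = 225.64, CA x CP = 191.48
All same sign? yes

Yes, inside


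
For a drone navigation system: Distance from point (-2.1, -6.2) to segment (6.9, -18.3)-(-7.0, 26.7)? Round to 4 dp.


Project P onto AB: t = 0.3019 (clamped to [0,1])
Closest point on segment: (2.7041, -4.7161)
Distance: 5.028

5.028


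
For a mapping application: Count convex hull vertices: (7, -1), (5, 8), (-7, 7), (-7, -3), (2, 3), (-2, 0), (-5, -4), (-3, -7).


Convex hull vertices (CCW): (-7, -3), (-3, -7), (7, -1), (5, 8), (-7, 7)
Count = 5

5


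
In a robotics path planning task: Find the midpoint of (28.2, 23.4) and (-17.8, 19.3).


M = ((28.2+(-17.8))/2, (23.4+19.3)/2)
= (5.2, 21.35)

(5.2, 21.35)


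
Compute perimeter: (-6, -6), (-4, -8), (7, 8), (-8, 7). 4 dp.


Sides: (-6, -6)->(-4, -8): sqrt(8) = 2.828427, (-4, -8)->(7, 8): sqrt(377) = 19.416488, (7, 8)->(-8, 7): sqrt(226) = 15.033296, (-8, 7)->(-6, -6): sqrt(173) = 13.152946
Sum = 50.431157
Perimeter = 50.4312

50.4312


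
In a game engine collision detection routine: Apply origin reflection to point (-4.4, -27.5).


Reflection over origin: (x,y) -> (-x,-y)
(-4.4, -27.5) -> (4.4, 27.5)

(4.4, 27.5)


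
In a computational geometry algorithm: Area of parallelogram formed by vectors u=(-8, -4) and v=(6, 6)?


|u x v| = |(-8)*6 - (-4)*6|
= |(-48) - (-24)| = 24

24


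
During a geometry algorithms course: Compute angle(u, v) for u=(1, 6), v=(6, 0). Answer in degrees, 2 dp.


u.v = 6, |u| = sqrt(37) = 6.0828, |v| = sqrt(36) = 6
cos(theta) = u.v/(|u||v|) = 6/sqrt(1332) = 0.164399
theta = acos(0.164399) = 80.54 degrees

80.54 degrees


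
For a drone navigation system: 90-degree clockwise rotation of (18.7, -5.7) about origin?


90° CW: (x,y) -> (y, -x)
(18.7,-5.7) -> (-5.7, -18.7)

(-5.7, -18.7)


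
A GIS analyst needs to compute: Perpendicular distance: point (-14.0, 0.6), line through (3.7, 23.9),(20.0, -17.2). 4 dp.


|cross product| = 1107.26
|line direction| = sqrt(1954.9) = 44.2143
Distance = 1107.26/sqrt(1954.9) = 25.0431

25.0431


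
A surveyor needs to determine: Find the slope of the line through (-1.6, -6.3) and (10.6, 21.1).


slope = (y2-y1)/(x2-x1) = (21.1-(-6.3))/(10.6-(-1.6)) = 27.4/12.2 = 2.2459

2.2459


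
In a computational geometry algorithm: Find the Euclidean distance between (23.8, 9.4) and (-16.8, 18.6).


dx=-40.6, dy=9.2
d^2 = (-40.6)^2 + 9.2^2 = 1733
d = sqrt(1733) = 41.6293

41.6293


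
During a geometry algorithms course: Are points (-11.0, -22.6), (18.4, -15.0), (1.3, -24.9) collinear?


Cross product: (18.4-(-11))*((-24.9)-(-22.6)) - ((-15)-(-22.6))*(1.3-(-11))
= -161.1

No, not collinear


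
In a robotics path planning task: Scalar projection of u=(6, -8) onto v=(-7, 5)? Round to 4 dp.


u.v = -82, |v| = sqrt(74) = 8.6023
Scalar projection = u.v / |v| = -82 / sqrt(74) = -9.5323

-9.5323


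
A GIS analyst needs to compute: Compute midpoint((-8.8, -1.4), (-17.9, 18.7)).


M = (((-8.8)+(-17.9))/2, ((-1.4)+18.7)/2)
= (-13.35, 8.65)

(-13.35, 8.65)


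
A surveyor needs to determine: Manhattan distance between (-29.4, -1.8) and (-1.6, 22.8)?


|(-29.4)-(-1.6)| + |(-1.8)-22.8| = 27.8 + 24.6 = 52.4

52.4


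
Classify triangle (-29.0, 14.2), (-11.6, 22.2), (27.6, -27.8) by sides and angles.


Side lengths squared: AB^2=366.76, BC^2=4036.64, CA^2=4967.56
Sorted: [366.76, 4036.64, 4967.56]
By sides: Scalene, By angles: Obtuse

Scalene, Obtuse


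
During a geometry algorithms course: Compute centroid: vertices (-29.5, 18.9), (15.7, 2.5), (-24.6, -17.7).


Centroid = ((x_A+x_B+x_C)/3, (y_A+y_B+y_C)/3)
= (((-29.5)+15.7+(-24.6))/3, (18.9+2.5+(-17.7))/3)
= (-12.8, 1.2333)

(-12.8, 1.2333)


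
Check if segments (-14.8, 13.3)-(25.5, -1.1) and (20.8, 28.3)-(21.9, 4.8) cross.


Cross products: d1=-853.1, d2=78.11, d3=1117.14, d4=185.93
d1*d2 < 0 and d3*d4 < 0? no

No, they don't intersect


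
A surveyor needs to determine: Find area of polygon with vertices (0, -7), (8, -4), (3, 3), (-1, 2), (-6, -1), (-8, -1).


Shoelace sum: (0*(-4) - 8*(-7)) + (8*3 - 3*(-4)) + (3*2 - (-1)*3) + ((-1)*(-1) - (-6)*2) + ((-6)*(-1) - (-8)*(-1)) + ((-8)*(-7) - 0*(-1))
= 168
Area = |168|/2 = 84

84


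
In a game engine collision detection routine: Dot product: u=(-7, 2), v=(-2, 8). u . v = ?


u . v = u_x*v_x + u_y*v_y = (-7)*(-2) + 2*8
= 14 + 16 = 30

30


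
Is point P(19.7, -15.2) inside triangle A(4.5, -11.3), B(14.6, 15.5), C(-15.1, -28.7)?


Cross products: AB x AP = -446.75, BC x BP = 1137.21, CA x CP = -340.92
All same sign? no

No, outside


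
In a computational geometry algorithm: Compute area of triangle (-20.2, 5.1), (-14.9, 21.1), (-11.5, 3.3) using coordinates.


Area = |x_A(y_B-y_C) + x_B(y_C-y_A) + x_C(y_A-y_B)|/2
= |(-359.56) + 26.82 + 184|/2
= 148.74/2 = 74.37

74.37


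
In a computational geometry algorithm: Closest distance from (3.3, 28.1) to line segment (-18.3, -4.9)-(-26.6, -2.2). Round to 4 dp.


Project P onto AB: t = 0 (clamped to [0,1])
Closest point on segment: (-18.3, -4.9)
Distance: 39.4406

39.4406


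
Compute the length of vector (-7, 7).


|u| = sqrt((-7)^2 + 7^2) = sqrt(98) = 9.8995

9.8995


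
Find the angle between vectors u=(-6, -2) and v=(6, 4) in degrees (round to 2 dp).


u.v = -44, |u| = sqrt(40) = 6.3246, |v| = sqrt(52) = 7.2111
cos(theta) = u.v/(|u||v|) = -44/sqrt(2080) = -0.964764
theta = acos(-0.964764) = 164.74 degrees

164.74 degrees


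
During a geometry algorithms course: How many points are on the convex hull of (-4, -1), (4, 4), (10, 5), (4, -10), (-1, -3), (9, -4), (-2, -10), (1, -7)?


Convex hull vertices (CCW): (-4, -1), (-2, -10), (4, -10), (9, -4), (10, 5), (4, 4)
Count = 6

6


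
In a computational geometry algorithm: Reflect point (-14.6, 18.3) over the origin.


Reflection over origin: (x,y) -> (-x,-y)
(-14.6, 18.3) -> (14.6, -18.3)

(14.6, -18.3)


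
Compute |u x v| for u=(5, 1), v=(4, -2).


|u x v| = |5*(-2) - 1*4|
= |(-10) - 4| = 14

14


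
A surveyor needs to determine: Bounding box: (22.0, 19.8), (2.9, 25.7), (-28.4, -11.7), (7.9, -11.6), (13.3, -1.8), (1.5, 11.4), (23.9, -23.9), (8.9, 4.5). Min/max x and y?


x range: [-28.4, 23.9]
y range: [-23.9, 25.7]
Bounding box: (-28.4,-23.9) to (23.9,25.7)

(-28.4,-23.9) to (23.9,25.7)


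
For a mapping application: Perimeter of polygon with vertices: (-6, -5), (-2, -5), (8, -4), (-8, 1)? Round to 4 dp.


Sides: (-6, -5)->(-2, -5): sqrt(16) = 4, (-2, -5)->(8, -4): sqrt(101) = 10.049876, (8, -4)->(-8, 1): sqrt(281) = 16.763055, (-8, 1)->(-6, -5): sqrt(40) = 6.324555
Sum = 37.137486
Perimeter = 37.1375

37.1375


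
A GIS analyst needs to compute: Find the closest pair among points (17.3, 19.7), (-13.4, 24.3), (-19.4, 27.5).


d(P0,P1) = 31.0427, d(P0,P2) = 37.5197, d(P1,P2) = 6.8
Closest: P1 and P2

Closest pair: (-13.4, 24.3) and (-19.4, 27.5), distance = 6.8


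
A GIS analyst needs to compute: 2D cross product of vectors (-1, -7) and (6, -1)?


u x v = u_x*v_y - u_y*v_x = (-1)*(-1) - (-7)*6
= 1 - (-42) = 43

43


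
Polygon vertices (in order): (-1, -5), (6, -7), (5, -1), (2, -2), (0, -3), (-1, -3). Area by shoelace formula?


Shoelace sum: ((-1)*(-7) - 6*(-5)) + (6*(-1) - 5*(-7)) + (5*(-2) - 2*(-1)) + (2*(-3) - 0*(-2)) + (0*(-3) - (-1)*(-3)) + ((-1)*(-5) - (-1)*(-3))
= 51
Area = |51|/2 = 25.5

25.5


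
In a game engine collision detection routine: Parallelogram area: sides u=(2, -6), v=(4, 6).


|u x v| = |2*6 - (-6)*4|
= |12 - (-24)| = 36

36


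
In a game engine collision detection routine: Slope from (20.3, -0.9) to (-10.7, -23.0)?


slope = (y2-y1)/(x2-x1) = ((-23)-(-0.9))/((-10.7)-20.3) = (-22.1)/(-31) = 0.7129

0.7129


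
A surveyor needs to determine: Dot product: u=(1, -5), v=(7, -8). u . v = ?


u . v = u_x*v_x + u_y*v_y = 1*7 + (-5)*(-8)
= 7 + 40 = 47

47


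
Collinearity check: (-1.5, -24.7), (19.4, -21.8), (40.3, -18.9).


Cross product: (19.4-(-1.5))*((-18.9)-(-24.7)) - ((-21.8)-(-24.7))*(40.3-(-1.5))
= 0

Yes, collinear


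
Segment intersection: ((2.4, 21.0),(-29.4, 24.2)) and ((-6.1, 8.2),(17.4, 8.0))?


Cross products: d1=302.5, d2=371.34, d3=434.24, d4=365.4
d1*d2 < 0 and d3*d4 < 0? no

No, they don't intersect


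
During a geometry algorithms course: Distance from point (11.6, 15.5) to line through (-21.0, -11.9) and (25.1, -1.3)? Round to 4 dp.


|cross product| = 917.58
|line direction| = sqrt(2237.57) = 47.303
Distance = 917.58/sqrt(2237.57) = 19.3979

19.3979


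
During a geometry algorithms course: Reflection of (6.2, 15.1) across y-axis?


Reflection over y-axis: (x,y) -> (-x,y)
(6.2, 15.1) -> (-6.2, 15.1)

(-6.2, 15.1)


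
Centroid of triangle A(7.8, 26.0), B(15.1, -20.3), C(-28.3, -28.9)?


Centroid = ((x_A+x_B+x_C)/3, (y_A+y_B+y_C)/3)
= ((7.8+15.1+(-28.3))/3, (26+(-20.3)+(-28.9))/3)
= (-1.8, -7.7333)

(-1.8, -7.7333)


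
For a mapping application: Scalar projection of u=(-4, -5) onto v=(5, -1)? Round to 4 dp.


u.v = -15, |v| = sqrt(26) = 5.099
Scalar projection = u.v / |v| = -15 / sqrt(26) = -2.9417

-2.9417


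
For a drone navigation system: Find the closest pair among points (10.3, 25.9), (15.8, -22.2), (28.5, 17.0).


d(P0,P1) = 48.4134, d(P0,P2) = 20.2596, d(P1,P2) = 41.2059
Closest: P0 and P2

Closest pair: (10.3, 25.9) and (28.5, 17.0), distance = 20.2596


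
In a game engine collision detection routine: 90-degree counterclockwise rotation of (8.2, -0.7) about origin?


90° CCW: (x,y) -> (-y, x)
(8.2,-0.7) -> (0.7, 8.2)

(0.7, 8.2)


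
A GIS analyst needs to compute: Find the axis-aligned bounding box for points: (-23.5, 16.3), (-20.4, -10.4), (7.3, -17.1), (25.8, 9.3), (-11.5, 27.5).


x range: [-23.5, 25.8]
y range: [-17.1, 27.5]
Bounding box: (-23.5,-17.1) to (25.8,27.5)

(-23.5,-17.1) to (25.8,27.5)


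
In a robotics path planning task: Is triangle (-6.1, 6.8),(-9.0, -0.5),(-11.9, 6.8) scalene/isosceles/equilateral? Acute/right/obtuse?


Side lengths squared: AB^2=61.7, BC^2=61.7, CA^2=33.64
Sorted: [33.64, 61.7, 61.7]
By sides: Isosceles, By angles: Acute

Isosceles, Acute


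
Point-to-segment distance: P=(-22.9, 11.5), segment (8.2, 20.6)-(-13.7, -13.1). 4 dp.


Project P onto AB: t = 0.6115 (clamped to [0,1])
Closest point on segment: (-5.1919, -0.0076)
Distance: 21.1188

21.1188


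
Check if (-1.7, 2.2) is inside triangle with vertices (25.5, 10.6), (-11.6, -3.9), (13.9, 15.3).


Cross products: AB x AP = -82.76, BC x BP = -34.53, CA x CP = -225.28
All same sign? yes

Yes, inside


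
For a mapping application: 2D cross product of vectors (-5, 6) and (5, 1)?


u x v = u_x*v_y - u_y*v_x = (-5)*1 - 6*5
= (-5) - 30 = -35

-35


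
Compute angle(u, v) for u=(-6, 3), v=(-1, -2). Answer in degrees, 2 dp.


u.v = 0, |u| = sqrt(45) = 6.7082, |v| = sqrt(5) = 2.2361
cos(theta) = u.v/(|u||v|) = 0/sqrt(225) = 0
theta = acos(0) = 90 degrees

90 degrees


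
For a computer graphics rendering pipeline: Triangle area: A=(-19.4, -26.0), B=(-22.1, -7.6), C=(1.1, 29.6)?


Area = |x_A(y_B-y_C) + x_B(y_C-y_A) + x_C(y_A-y_B)|/2
= |721.68 + (-1228.76) + (-20.24)|/2
= 527.32/2 = 263.66

263.66


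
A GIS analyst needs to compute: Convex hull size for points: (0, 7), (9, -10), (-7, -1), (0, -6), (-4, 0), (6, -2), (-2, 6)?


Convex hull vertices (CCW): (-7, -1), (0, -6), (9, -10), (6, -2), (0, 7), (-2, 6)
Count = 6

6
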